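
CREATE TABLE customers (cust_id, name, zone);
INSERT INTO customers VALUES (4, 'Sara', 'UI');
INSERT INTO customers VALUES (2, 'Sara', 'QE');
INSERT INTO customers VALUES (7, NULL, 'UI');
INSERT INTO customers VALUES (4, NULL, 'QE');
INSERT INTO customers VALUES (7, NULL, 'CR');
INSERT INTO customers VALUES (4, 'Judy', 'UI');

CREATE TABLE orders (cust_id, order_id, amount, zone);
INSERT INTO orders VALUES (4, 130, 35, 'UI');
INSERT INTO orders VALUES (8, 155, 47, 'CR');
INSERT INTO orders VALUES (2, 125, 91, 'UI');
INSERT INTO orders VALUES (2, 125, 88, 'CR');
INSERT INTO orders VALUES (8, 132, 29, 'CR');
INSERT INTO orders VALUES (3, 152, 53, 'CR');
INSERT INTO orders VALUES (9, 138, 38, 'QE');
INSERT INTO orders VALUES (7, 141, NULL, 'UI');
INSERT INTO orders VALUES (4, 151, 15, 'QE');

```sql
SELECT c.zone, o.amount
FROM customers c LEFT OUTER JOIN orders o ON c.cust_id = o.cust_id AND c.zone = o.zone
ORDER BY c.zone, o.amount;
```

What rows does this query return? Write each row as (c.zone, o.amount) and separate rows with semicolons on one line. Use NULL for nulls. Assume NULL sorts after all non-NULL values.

(CR, NULL); (QE, 15); (QE, NULL); (UI, 35); (UI, 35); (UI, NULL)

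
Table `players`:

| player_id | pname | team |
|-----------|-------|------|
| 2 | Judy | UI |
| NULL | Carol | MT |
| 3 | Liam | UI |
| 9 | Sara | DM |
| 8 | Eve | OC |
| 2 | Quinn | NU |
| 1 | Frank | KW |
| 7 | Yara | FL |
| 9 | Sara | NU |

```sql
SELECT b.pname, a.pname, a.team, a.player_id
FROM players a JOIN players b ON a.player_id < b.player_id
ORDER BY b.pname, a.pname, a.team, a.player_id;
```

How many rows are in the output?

26

INNER JOIN keeps only pairs where the ON condition holds.
Matching on a.player_id < b.player_id. A NULL in a compared column never satisfies the condition.
- player_id=2: 5 matching b row(s), so 5 row(s) emitted.
- player_id=NULL: no matching b row, dropped.
- player_id=3: 4 matching b row(s), so 4 row(s) emitted.
- player_id=9: no matching b row, dropped.
- player_id=8: 2 matching b row(s), so 2 row(s) emitted.
- player_id=2: 5 matching b row(s), so 5 row(s) emitted.
- player_id=1: 7 matching b row(s), so 7 row(s) emitted.
- player_id=7: 3 matching b row(s), so 3 row(s) emitted.
- player_id=9: no matching b row, dropped.
Total: 26 rows.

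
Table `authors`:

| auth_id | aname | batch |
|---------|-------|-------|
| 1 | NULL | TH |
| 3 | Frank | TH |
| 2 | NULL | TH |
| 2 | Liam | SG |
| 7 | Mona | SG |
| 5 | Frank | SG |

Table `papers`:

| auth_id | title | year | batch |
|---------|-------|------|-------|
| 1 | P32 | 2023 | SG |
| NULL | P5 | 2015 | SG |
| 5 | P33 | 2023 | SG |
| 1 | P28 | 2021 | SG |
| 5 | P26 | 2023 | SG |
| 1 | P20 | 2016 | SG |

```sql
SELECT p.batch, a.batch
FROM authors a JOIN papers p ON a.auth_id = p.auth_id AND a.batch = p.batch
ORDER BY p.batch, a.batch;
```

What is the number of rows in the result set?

2

INNER JOIN keeps only pairs where the ON condition holds.
Matching on a.auth_id = p.auth_id AND a.batch = p.batch. A NULL in a compared column never satisfies the condition.
Matched pairs: 2.
Total: 2 rows.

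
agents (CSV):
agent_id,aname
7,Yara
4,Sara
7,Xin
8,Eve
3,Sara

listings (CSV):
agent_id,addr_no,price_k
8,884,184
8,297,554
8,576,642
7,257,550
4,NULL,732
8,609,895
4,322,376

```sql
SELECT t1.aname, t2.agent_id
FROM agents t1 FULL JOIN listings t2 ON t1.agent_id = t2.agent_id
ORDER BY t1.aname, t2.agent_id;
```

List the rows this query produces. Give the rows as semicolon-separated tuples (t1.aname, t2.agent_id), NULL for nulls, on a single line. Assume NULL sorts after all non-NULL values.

(Eve, 8); (Eve, 8); (Eve, 8); (Eve, 8); (Sara, 4); (Sara, 4); (Sara, NULL); (Xin, 7); (Yara, 7)

FULL OUTER JOIN keeps every row from both sides; unmatched rows get NULL for the other side's columns.
Matching on t1.agent_id = t2.agent_id.
- t1[0] agent_id=7 → 1 match(es) in t2 → 1 row(s).
- t1[1] agent_id=4 → 2 match(es) in t2 → 2 row(s).
- t1[2] agent_id=7 → 1 match(es) in t2 → 1 row(s).
- t1[3] agent_id=8 → 4 match(es) in t2 → 4 row(s).
- t1[4] agent_id=3 → no match; kept with NULLs on the t2 side.
After projecting and ordering:
t1.aname | t2.agent_id
Eve | 8
Eve | 8
Eve | 8
Eve | 8
Sara | 4
Sara | 4
Sara | NULL
Xin | 7
Yara | 7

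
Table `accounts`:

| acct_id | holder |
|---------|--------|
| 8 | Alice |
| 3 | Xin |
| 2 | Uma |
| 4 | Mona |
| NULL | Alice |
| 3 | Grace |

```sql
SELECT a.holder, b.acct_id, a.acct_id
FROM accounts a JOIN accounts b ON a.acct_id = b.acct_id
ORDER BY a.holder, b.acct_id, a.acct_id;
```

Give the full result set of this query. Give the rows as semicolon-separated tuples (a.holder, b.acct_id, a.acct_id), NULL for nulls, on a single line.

INNER JOIN keeps only pairs where the ON condition holds.
Matching on a.acct_id = b.acct_id. A NULL in a compared column never satisfies the condition.
Matched pairs: 7.

(Alice, 8, 8); (Grace, 3, 3); (Grace, 3, 3); (Mona, 4, 4); (Uma, 2, 2); (Xin, 3, 3); (Xin, 3, 3)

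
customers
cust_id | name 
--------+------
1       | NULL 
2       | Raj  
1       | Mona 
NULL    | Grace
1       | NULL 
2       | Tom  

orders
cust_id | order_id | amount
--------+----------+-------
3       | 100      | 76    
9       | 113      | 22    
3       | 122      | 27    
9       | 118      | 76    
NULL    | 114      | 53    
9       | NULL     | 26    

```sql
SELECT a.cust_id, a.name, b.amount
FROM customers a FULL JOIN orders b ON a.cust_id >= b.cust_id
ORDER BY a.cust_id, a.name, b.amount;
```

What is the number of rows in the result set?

12

FULL OUTER JOIN keeps every row from both sides; unmatched rows get NULL for the other side's columns.
Matching on a.cust_id >= b.cust_id. A NULL in a compared column never satisfies the condition.
Matched pairs: 0; unmatched a rows kept: 6; unmatched b rows kept: 6.
Total: 0 matched + 12 padded = 12 rows.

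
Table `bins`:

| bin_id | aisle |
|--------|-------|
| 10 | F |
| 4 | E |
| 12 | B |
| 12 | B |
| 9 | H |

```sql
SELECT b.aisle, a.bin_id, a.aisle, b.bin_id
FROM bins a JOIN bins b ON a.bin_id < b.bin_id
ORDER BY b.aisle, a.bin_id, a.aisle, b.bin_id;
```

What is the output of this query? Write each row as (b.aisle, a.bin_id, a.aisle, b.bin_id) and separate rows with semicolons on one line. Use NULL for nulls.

(B, 4, E, 12); (B, 4, E, 12); (B, 9, H, 12); (B, 9, H, 12); (B, 10, F, 12); (B, 10, F, 12); (F, 4, E, 10); (F, 9, H, 10); (H, 4, E, 9)

INNER JOIN keeps only pairs where the ON condition holds.
Matching on a.bin_id < b.bin_id.
Matched pairs: 9.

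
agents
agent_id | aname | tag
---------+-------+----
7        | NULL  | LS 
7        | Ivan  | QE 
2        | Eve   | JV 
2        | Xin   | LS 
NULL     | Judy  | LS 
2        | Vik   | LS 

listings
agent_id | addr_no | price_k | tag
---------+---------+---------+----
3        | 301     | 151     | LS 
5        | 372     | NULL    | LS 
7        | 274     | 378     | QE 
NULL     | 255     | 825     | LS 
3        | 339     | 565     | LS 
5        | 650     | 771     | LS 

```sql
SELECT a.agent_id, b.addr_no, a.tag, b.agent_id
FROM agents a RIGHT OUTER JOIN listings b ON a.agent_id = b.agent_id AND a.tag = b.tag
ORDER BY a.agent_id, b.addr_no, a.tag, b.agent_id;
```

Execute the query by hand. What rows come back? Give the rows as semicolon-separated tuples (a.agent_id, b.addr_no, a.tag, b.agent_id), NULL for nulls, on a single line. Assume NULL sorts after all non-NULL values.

RIGHT JOIN keeps every row from `listings`; unmatched rows get NULL for `agents`'s columns.
Matching on a.agent_id = b.agent_id AND a.tag = b.tag. A NULL in a compared column never satisfies the condition.
- a row (agent_id=7, tag=LS): no match.
- a row (agent_id=7, tag=QE): matches 1 b row(s) → 1 output row(s).
- a row (agent_id=2, tag=JV): no match.
- a row (agent_id=2, tag=LS): no match.
- a row (agent_id=NULL, tag=LS): no match.
- a row (agent_id=2, tag=LS): no match.
- 5 row(s) from b found no a partner → padded with NULL.
After projecting and ordering:
a.agent_id | b.addr_no | a.tag | b.agent_id
7 | 274 | QE | 7
NULL | 255 | NULL | NULL
NULL | 301 | NULL | 3
NULL | 339 | NULL | 3
NULL | 372 | NULL | 5
NULL | 650 | NULL | 5

(7, 274, QE, 7); (NULL, 255, NULL, NULL); (NULL, 301, NULL, 3); (NULL, 339, NULL, 3); (NULL, 372, NULL, 5); (NULL, 650, NULL, 5)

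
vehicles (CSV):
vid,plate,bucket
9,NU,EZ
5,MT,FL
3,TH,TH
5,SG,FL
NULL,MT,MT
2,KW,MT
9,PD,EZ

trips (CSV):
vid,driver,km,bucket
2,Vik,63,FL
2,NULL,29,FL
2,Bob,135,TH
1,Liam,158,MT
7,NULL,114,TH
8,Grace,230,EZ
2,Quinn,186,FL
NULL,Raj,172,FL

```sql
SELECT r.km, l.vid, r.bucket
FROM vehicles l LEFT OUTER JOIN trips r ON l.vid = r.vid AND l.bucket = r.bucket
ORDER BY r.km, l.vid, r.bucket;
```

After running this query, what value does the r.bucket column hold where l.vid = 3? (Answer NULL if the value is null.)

LEFT JOIN keeps every row from `vehicles`; unmatched rows get NULL for `trips`'s columns.
Matching on l.vid = r.vid AND l.bucket = r.bucket. A NULL in a compared column never satisfies the condition.
Matched pairs: 0; unmatched l rows kept: 7.

NULL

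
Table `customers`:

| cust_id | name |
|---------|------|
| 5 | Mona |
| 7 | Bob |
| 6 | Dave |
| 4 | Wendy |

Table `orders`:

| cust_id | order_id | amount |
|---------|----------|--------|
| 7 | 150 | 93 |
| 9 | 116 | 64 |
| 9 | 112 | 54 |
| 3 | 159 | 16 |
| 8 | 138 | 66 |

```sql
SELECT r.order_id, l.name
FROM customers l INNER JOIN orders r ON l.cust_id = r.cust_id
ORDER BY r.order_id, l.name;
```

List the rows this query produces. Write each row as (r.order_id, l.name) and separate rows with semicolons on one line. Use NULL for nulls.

(150, Bob)

INNER JOIN keeps only pairs where the ON condition holds.
Matching on l.cust_id = r.cust_id.
- l (cust_id=5) has no partner → excluded.
- l (cust_id=7) pairs with 1 row(s) of r.
- l (cust_id=6) has no partner → excluded.
- l (cust_id=4) has no partner → excluded.
After projecting and ordering:
r.order_id | l.name
150 | Bob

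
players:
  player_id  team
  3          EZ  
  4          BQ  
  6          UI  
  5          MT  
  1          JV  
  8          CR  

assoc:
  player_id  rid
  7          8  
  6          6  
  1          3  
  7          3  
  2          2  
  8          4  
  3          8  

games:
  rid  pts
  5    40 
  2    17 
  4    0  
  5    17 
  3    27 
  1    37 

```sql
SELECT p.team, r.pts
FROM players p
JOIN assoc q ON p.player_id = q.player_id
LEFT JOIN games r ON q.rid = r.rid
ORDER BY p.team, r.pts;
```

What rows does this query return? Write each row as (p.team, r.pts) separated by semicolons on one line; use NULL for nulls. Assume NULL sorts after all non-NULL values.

Step 1 — p INNER JOIN q on player_id → 4 row(s).
Then LEFT JOIN `games r` on rid: each of those 4 rows is kept; rows whose q.rid has no match in r get NULL for r's columns.

(CR, 0); (EZ, NULL); (JV, 27); (UI, NULL)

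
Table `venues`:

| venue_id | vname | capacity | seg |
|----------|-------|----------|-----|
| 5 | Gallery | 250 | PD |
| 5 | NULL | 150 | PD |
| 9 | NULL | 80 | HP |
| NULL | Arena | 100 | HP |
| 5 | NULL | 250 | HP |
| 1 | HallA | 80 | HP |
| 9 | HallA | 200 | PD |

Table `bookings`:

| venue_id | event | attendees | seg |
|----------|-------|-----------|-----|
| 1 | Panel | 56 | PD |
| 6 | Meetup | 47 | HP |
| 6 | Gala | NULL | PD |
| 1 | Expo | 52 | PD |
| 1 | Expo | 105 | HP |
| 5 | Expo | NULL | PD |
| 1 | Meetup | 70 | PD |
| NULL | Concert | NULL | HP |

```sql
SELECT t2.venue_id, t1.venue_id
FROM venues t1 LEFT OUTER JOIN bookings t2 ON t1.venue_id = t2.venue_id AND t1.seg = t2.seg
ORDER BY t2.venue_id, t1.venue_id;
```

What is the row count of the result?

LEFT JOIN keeps every row from `venues`; unmatched rows get NULL for `bookings`'s columns.
Matching on t1.venue_id = t2.venue_id AND t1.seg = t2.seg. A NULL in a compared column never satisfies the condition.
- venue_id=5, seg=PD: 1 matching t2 row(s), so 1 row(s) emitted.
- venue_id=5, seg=PD: 1 matching t2 row(s), so 1 row(s) emitted.
- venue_id=9, seg=HP: no t2 row matches, row kept with t2 columns NULL.
- venue_id=NULL, seg=HP: no t2 row matches, row kept with t2 columns NULL.
- venue_id=5, seg=HP: no t2 row matches, row kept with t2 columns NULL.
- venue_id=1, seg=HP: 1 matching t2 row(s), so 1 row(s) emitted.
- venue_id=9, seg=PD: no t2 row matches, row kept with t2 columns NULL.
Total: 3 matched + 4 padded = 7 rows.

7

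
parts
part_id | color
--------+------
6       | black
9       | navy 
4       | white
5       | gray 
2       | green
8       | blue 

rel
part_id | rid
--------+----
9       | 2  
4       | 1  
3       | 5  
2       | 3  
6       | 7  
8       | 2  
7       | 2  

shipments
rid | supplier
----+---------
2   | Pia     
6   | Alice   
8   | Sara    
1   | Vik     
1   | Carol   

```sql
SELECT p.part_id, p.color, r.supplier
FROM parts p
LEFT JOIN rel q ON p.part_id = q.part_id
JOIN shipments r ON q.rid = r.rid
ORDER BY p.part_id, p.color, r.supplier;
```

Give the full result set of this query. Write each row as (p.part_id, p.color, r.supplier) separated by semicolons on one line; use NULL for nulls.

(4, white, Carol); (4, white, Vik); (8, blue, Pia); (9, navy, Pia)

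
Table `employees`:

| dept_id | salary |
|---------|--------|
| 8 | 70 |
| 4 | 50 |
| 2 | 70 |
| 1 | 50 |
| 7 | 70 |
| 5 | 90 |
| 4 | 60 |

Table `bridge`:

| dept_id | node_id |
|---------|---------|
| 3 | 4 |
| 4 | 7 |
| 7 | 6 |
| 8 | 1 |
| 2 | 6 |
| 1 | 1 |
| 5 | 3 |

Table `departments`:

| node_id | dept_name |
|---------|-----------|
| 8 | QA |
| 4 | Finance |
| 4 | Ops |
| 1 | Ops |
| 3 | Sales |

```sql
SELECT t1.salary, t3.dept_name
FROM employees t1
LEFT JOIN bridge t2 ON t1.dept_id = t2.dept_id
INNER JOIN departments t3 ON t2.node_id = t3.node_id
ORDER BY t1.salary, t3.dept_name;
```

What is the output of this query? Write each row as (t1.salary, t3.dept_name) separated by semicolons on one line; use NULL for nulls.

(50, Ops); (70, Ops); (90, Sales)

Evaluate left to right. First `employees t1 LEFT JOIN bridge t2` on dept_id: 7 row(s).
Then INNER JOIN `departments t3` on node_id: keep only rows whose t2.node_id appears in t3.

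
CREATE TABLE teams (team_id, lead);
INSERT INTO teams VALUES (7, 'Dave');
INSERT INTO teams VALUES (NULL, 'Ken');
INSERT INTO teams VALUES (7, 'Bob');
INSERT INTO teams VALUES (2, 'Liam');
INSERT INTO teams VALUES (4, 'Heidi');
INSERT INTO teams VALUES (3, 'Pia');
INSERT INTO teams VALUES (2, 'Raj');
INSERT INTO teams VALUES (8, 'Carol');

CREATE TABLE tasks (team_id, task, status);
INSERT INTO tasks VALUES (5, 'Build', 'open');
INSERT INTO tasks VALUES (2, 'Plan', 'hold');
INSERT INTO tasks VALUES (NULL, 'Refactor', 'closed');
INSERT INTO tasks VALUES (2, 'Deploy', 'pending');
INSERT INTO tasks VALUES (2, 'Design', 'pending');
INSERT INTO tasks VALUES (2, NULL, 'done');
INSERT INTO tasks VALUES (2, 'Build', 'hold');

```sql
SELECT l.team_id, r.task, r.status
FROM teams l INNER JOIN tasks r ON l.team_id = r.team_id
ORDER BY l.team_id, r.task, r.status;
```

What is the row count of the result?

INNER JOIN keeps only pairs where the ON condition holds.
Matching on l.team_id = r.team_id. A NULL in a compared column never satisfies the condition.
Matched pairs: 10.
Total: 10 rows.

10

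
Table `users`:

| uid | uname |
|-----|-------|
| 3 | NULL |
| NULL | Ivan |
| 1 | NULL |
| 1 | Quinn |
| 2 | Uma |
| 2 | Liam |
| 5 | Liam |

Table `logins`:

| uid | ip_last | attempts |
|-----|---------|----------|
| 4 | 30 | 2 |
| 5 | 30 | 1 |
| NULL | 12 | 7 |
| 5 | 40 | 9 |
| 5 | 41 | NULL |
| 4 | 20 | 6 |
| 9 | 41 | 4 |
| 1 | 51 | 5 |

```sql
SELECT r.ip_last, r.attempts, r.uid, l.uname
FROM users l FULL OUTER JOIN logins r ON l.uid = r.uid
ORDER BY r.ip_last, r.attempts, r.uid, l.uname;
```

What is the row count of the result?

13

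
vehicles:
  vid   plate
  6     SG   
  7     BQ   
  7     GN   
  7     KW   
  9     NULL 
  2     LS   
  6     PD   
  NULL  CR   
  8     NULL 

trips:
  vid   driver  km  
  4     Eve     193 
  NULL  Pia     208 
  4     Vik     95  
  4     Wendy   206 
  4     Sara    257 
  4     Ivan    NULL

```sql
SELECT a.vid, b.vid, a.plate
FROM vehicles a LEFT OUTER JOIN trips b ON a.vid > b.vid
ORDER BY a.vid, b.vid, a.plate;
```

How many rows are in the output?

LEFT JOIN keeps every row from `vehicles`; unmatched rows get NULL for `trips`'s columns.
Matching on a.vid > b.vid. A NULL in a compared column never satisfies the condition.
Matched pairs: 35; unmatched a rows kept: 2.
Total: 35 matched + 2 padded = 37 rows.

37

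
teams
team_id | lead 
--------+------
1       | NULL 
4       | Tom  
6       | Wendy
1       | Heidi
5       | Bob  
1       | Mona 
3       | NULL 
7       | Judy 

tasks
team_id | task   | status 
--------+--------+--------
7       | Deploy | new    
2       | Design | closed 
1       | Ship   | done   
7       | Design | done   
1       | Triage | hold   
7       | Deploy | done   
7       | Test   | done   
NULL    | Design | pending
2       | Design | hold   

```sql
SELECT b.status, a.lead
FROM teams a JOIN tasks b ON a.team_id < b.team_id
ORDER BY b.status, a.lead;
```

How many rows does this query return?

34

INNER JOIN keeps only pairs where the ON condition holds.
Matching on a.team_id < b.team_id. A NULL in a compared column never satisfies the condition.
- a[0] team_id=1 → 6 match(es) in b → 6 row(s).
- a[1] team_id=4 → 4 match(es) in b → 4 row(s).
- a[2] team_id=6 → 4 match(es) in b → 4 row(s).
- a[3] team_id=1 → 6 match(es) in b → 6 row(s).
- a[4] team_id=5 → 4 match(es) in b → 4 row(s).
- a[5] team_id=1 → 6 match(es) in b → 6 row(s).
- a[6] team_id=3 → 4 match(es) in b → 4 row(s).
- a[7] team_id=7 → no match; dropped.
Total: 34 rows.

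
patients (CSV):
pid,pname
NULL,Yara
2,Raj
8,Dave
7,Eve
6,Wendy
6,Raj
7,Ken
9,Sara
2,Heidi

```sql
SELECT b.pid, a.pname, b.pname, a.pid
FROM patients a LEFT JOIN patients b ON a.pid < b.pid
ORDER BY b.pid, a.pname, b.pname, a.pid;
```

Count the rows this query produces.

27

LEFT JOIN keeps every row from `patients a`; unmatched rows get NULL for `patients b`'s columns.
Matching on a.pid < b.pid. A NULL in a compared column never satisfies the condition.
- a[0] pid=NULL → no match; kept with NULLs on the b side.
- a[1] pid=2 → 6 match(es) in b → 6 row(s).
- a[2] pid=8 → 1 match(es) in b → 1 row(s).
- a[3] pid=7 → 2 match(es) in b → 2 row(s).
- a[4] pid=6 → 4 match(es) in b → 4 row(s).
- a[5] pid=6 → 4 match(es) in b → 4 row(s).
- a[6] pid=7 → 2 match(es) in b → 2 row(s).
- a[7] pid=9 → no match; kept with NULLs on the b side.
- a[8] pid=2 → 6 match(es) in b → 6 row(s).
Total: 25 matched + 2 padded = 27 rows.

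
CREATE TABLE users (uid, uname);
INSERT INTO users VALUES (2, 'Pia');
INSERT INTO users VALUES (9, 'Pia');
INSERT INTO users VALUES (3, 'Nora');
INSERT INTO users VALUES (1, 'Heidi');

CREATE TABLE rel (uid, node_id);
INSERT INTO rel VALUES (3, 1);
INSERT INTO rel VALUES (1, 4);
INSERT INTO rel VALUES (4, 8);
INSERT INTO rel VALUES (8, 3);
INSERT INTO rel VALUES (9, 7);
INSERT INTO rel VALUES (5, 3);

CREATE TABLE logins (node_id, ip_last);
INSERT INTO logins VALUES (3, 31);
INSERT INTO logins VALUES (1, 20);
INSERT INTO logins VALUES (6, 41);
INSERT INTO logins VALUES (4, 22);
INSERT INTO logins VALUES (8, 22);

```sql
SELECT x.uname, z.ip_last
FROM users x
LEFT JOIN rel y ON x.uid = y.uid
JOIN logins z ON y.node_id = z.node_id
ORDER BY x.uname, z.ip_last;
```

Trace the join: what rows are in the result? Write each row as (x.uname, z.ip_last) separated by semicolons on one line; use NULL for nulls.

Step 1 — x LEFT JOIN y on uid → 4 row(s).
Then INNER JOIN `logins z` on node_id: keep only rows whose y.node_id appears in z.

(Heidi, 22); (Nora, 20)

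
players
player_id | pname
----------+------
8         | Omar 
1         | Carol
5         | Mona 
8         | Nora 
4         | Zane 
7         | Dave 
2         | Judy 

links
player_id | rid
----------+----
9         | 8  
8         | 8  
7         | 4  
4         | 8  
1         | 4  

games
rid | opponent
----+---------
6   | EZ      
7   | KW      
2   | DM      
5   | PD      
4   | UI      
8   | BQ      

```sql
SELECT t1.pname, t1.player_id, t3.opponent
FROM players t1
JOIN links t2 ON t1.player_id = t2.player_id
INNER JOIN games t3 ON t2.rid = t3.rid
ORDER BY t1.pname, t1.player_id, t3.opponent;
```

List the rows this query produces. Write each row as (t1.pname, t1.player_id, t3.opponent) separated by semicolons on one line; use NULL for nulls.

(Carol, 1, UI); (Dave, 7, UI); (Nora, 8, BQ); (Omar, 8, BQ); (Zane, 4, BQ)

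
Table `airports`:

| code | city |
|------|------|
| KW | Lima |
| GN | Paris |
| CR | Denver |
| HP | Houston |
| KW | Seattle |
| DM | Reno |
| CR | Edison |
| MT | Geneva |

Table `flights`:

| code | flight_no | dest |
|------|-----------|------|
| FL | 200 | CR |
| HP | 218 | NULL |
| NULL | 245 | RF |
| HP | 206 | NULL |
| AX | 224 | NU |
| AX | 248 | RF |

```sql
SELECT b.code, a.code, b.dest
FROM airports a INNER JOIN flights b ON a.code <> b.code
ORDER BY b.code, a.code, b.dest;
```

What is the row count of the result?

INNER JOIN keeps only pairs where the ON condition holds.
Matching on a.code <> b.code. A NULL in a compared column never satisfies the condition.
- code=KW: 5 matching b row(s), so 5 row(s) emitted.
- code=GN: 5 matching b row(s), so 5 row(s) emitted.
- code=CR: 5 matching b row(s), so 5 row(s) emitted.
- code=HP: 3 matching b row(s), so 3 row(s) emitted.
- code=KW: 5 matching b row(s), so 5 row(s) emitted.
- code=DM: 5 matching b row(s), so 5 row(s) emitted.
- code=CR: 5 matching b row(s), so 5 row(s) emitted.
- code=MT: 5 matching b row(s), so 5 row(s) emitted.
Total: 38 rows.

38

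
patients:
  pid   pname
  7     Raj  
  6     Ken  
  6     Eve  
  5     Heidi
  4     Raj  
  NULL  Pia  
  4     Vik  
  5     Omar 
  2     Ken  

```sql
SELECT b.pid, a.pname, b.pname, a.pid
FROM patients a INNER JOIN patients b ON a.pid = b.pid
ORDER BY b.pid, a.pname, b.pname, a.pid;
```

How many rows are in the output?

INNER JOIN keeps only pairs where the ON condition holds.
Matching on a.pid = b.pid. A NULL in a compared column never satisfies the condition.
- a[0] pid=7 → 1 match(es) in b → 1 row(s).
- a[1] pid=6 → 2 match(es) in b → 2 row(s).
- a[2] pid=6 → 2 match(es) in b → 2 row(s).
- a[3] pid=5 → 2 match(es) in b → 2 row(s).
- a[4] pid=4 → 2 match(es) in b → 2 row(s).
- a[5] pid=NULL → no match; dropped.
- a[6] pid=4 → 2 match(es) in b → 2 row(s).
- a[7] pid=5 → 2 match(es) in b → 2 row(s).
- a[8] pid=2 → 1 match(es) in b → 1 row(s).
Total: 14 rows.

14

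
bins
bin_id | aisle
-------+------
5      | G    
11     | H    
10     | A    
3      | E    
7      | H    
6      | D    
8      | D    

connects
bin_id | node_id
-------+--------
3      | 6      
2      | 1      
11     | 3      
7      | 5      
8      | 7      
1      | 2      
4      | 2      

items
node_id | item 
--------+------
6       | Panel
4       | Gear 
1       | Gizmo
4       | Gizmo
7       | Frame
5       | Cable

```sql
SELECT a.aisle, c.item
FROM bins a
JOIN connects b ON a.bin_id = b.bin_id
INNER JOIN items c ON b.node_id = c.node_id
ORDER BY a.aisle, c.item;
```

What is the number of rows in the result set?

3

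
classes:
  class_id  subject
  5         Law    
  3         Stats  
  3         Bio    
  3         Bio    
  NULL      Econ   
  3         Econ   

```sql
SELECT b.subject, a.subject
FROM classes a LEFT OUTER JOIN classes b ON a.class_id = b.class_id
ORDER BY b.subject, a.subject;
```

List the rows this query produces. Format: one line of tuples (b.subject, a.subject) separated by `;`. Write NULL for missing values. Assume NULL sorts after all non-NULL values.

(Bio, Bio); (Bio, Bio); (Bio, Bio); (Bio, Bio); (Bio, Econ); (Bio, Econ); (Bio, Stats); (Bio, Stats); (Econ, Bio); (Econ, Bio); (Econ, Econ); (Econ, Stats); (Law, Law); (Stats, Bio); (Stats, Bio); (Stats, Econ); (Stats, Stats); (NULL, Econ)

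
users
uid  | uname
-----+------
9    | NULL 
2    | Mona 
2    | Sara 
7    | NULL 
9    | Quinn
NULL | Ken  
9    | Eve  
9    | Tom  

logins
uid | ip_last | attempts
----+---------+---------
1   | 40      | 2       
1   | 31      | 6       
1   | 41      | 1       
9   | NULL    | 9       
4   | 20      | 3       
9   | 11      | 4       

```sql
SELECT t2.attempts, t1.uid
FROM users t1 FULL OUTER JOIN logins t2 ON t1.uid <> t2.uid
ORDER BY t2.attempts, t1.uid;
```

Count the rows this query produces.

FULL OUTER JOIN keeps every row from both sides; unmatched rows get NULL for the other side's columns.
Matching on t1.uid <> t2.uid. A NULL in a compared column never satisfies the condition.
Matched pairs: 34; unmatched t1 rows kept: 1; unmatched t2 rows kept: 0.
Total: 34 matched + 1 padded = 35 rows.

35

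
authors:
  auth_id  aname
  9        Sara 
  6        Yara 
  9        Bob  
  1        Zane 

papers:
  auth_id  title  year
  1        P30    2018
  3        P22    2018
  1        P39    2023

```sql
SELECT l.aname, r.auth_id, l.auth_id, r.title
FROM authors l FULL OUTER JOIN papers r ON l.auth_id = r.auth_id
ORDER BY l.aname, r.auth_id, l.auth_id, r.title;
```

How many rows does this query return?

FULL OUTER JOIN keeps every row from both sides; unmatched rows get NULL for the other side's columns.
Matching on l.auth_id = r.auth_id.
Matched pairs: 2; unmatched l rows kept: 3; unmatched r rows kept: 1.
Total: 2 matched + 4 padded = 6 rows.

6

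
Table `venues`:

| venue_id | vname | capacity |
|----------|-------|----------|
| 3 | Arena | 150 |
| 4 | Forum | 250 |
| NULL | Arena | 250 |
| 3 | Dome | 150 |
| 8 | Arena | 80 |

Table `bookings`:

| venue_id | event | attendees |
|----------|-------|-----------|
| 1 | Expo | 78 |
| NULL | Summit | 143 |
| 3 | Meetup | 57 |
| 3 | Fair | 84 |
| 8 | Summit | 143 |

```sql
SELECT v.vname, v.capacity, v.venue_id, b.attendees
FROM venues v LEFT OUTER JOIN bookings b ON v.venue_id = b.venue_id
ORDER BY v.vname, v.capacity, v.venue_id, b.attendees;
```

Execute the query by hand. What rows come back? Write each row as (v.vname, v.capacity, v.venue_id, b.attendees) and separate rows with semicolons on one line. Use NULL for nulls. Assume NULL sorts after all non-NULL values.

LEFT JOIN keeps every row from `venues`; unmatched rows get NULL for `bookings`'s columns.
Matching on v.venue_id = b.venue_id. A NULL in a compared column never satisfies the condition.
- v[0] venue_id=3 → 2 match(es) in b → 2 row(s).
- v[1] venue_id=4 → no match; kept with NULLs on the b side.
- v[2] venue_id=NULL → no match; kept with NULLs on the b side.
- v[3] venue_id=3 → 2 match(es) in b → 2 row(s).
- v[4] venue_id=8 → 1 match(es) in b → 1 row(s).
After projecting and ordering:
v.vname | v.capacity | v.venue_id | b.attendees
Arena | 80 | 8 | 143
Arena | 150 | 3 | 57
Arena | 150 | 3 | 84
Arena | 250 | NULL | NULL
Dome | 150 | 3 | 57
Dome | 150 | 3 | 84
Forum | 250 | 4 | NULL

(Arena, 80, 8, 143); (Arena, 150, 3, 57); (Arena, 150, 3, 84); (Arena, 250, NULL, NULL); (Dome, 150, 3, 57); (Dome, 150, 3, 84); (Forum, 250, 4, NULL)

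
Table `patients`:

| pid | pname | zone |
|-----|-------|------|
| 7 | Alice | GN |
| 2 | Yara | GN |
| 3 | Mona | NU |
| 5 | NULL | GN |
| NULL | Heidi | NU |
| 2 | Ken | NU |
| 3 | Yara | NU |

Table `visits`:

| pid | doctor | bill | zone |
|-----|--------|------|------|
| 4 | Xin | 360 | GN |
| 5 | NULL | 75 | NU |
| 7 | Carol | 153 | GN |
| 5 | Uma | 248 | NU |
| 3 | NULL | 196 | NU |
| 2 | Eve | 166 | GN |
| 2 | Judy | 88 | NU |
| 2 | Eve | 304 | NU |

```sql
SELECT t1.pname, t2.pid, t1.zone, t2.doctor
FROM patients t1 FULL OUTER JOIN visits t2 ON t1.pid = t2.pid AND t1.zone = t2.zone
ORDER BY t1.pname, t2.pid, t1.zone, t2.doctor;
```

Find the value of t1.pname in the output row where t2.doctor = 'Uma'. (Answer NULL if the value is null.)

NULL

FULL OUTER JOIN keeps every row from both sides; unmatched rows get NULL for the other side's columns.
Matching on t1.pid = t2.pid AND t1.zone = t2.zone. A NULL in a compared column never satisfies the condition.
- t1[0] pid=7, zone=GN → 1 match(es) in t2 → 1 row(s).
- t1[1] pid=2, zone=GN → 1 match(es) in t2 → 1 row(s).
- t1[2] pid=3, zone=NU → 1 match(es) in t2 → 1 row(s).
- t1[3] pid=5, zone=GN → no match; kept with NULLs on the t2 side.
- t1[4] pid=NULL, zone=NU → no match; kept with NULLs on the t2 side.
- t1[5] pid=2, zone=NU → 2 match(es) in t2 → 2 row(s).
- t1[6] pid=3, zone=NU → 1 match(es) in t2 → 1 row(s).
- 3 row(s) from t2 found no t1 partner → padded with NULL.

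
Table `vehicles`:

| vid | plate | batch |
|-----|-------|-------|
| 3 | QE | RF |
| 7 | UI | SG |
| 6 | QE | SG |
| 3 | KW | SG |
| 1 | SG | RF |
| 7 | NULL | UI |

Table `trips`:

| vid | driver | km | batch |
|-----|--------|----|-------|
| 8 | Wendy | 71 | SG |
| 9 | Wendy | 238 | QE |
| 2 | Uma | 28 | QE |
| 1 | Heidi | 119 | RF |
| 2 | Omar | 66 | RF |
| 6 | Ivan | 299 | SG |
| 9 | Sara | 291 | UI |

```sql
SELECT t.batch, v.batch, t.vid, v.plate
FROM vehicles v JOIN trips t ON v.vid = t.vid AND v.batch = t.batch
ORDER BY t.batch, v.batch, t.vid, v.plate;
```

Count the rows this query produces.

INNER JOIN keeps only pairs where the ON condition holds.
Matching on v.vid = t.vid AND v.batch = t.batch.
- v (vid=3, batch=RF) has no partner → excluded.
- v (vid=7, batch=SG) has no partner → excluded.
- v (vid=6, batch=SG) pairs with 1 row(s) of t.
- v (vid=3, batch=SG) has no partner → excluded.
- v (vid=1, batch=RF) pairs with 1 row(s) of t.
- v (vid=7, batch=UI) has no partner → excluded.
Total: 2 rows.

2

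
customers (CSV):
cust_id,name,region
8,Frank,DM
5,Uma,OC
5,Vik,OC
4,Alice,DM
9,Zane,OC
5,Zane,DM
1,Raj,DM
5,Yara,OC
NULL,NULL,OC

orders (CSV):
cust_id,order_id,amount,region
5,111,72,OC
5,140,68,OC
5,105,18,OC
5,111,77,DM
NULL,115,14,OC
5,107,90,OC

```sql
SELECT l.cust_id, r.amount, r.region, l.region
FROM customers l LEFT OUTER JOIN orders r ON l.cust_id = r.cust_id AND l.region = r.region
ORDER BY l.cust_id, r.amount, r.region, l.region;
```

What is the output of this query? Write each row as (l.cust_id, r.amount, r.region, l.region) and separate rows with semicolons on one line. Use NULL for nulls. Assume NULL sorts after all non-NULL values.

(1, NULL, NULL, DM); (4, NULL, NULL, DM); (5, 18, OC, OC); (5, 18, OC, OC); (5, 18, OC, OC); (5, 68, OC, OC); (5, 68, OC, OC); (5, 68, OC, OC); (5, 72, OC, OC); (5, 72, OC, OC); (5, 72, OC, OC); (5, 77, DM, DM); (5, 90, OC, OC); (5, 90, OC, OC); (5, 90, OC, OC); (8, NULL, NULL, DM); (9, NULL, NULL, OC); (NULL, NULL, NULL, OC)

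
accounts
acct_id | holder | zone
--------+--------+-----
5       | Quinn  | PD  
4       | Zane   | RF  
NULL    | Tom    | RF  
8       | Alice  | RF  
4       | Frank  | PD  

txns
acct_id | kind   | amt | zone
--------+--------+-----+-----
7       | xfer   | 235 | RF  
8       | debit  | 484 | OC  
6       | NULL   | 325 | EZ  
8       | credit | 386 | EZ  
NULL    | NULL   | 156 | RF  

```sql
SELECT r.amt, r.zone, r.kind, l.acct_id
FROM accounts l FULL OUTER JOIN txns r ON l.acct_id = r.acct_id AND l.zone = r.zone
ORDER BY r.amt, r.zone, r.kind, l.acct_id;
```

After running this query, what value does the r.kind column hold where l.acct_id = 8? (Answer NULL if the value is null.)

NULL

FULL OUTER JOIN keeps every row from both sides; unmatched rows get NULL for the other side's columns.
Matching on l.acct_id = r.acct_id AND l.zone = r.zone. A NULL in a compared column never satisfies the condition.
- l row (acct_id=5, zone=PD): no match → kept, r columns NULL.
- l row (acct_id=4, zone=RF): no match → kept, r columns NULL.
- l row (acct_id=NULL, zone=RF): no match → kept, r columns NULL.
- l row (acct_id=8, zone=RF): no match → kept, r columns NULL.
- l row (acct_id=4, zone=PD): no match → kept, r columns NULL.
- 5 r row(s) had no l match → kept, l columns NULL.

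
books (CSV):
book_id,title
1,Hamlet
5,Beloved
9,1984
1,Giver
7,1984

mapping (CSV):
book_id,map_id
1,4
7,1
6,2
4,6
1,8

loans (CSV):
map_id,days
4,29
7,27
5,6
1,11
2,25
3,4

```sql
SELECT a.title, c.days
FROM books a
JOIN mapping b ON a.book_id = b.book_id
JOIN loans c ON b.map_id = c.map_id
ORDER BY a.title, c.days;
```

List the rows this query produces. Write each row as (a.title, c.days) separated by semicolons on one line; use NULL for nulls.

(1984, 11); (Giver, 29); (Hamlet, 29)

Joins associate left-to-right: books INNER JOIN mapping on book_id gives 5 intermediate row(s).
Then INNER JOIN `loans c` on map_id: keep only rows whose b.map_id appears in c.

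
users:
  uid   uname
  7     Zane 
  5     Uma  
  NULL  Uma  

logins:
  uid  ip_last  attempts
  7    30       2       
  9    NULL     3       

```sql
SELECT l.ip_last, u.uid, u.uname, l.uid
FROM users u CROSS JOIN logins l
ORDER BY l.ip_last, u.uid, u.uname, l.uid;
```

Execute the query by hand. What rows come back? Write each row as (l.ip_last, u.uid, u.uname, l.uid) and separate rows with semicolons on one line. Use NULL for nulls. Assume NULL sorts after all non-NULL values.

(30, 5, Uma, 7); (30, 7, Zane, 7); (30, NULL, Uma, 7); (NULL, 5, Uma, 9); (NULL, 7, Zane, 9); (NULL, NULL, Uma, 9)

CROSS JOIN pairs every row of `users` with every row of `logins`: 3 × 2 = 6 rows.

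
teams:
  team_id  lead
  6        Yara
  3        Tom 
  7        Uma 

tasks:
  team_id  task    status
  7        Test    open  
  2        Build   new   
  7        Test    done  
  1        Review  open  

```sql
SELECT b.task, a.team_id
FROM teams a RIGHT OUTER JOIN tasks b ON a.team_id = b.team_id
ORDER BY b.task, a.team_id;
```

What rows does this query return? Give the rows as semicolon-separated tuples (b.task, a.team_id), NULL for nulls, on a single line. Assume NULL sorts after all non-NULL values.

(Build, NULL); (Review, NULL); (Test, 7); (Test, 7)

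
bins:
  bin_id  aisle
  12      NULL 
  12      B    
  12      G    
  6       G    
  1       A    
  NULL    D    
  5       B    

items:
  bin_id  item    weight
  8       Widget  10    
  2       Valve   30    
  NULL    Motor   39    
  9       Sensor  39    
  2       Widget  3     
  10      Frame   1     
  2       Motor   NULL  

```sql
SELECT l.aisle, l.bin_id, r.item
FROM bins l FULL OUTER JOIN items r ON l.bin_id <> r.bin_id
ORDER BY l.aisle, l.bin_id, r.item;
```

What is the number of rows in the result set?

FULL OUTER JOIN keeps every row from both sides; unmatched rows get NULL for the other side's columns.
Matching on l.bin_id <> r.bin_id. A NULL in a compared column never satisfies the condition.
Matched pairs: 36; unmatched l rows kept: 1; unmatched r rows kept: 1.
Total: 36 matched + 2 padded = 38 rows.

38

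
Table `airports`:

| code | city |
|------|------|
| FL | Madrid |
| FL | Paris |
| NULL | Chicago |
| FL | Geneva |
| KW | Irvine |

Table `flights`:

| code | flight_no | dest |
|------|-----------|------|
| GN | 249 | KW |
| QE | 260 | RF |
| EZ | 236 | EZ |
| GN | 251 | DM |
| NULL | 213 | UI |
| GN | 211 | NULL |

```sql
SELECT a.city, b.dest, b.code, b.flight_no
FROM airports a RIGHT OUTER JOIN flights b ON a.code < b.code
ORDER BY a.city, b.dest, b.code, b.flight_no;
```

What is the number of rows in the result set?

15

RIGHT JOIN keeps every row from `flights`; unmatched rows get NULL for `airports`'s columns.
Matching on a.code < b.code. A NULL in a compared column never satisfies the condition.
- a row (code=FL): matches 4 b row(s) → 4 output row(s).
- a row (code=FL): matches 4 b row(s) → 4 output row(s).
- a row (code=NULL): no match.
- a row (code=FL): matches 4 b row(s) → 4 output row(s).
- a row (code=KW): matches 1 b row(s) → 1 output row(s).
- 2 row(s) from b found no a partner → padded with NULL.
Total: 13 matched + 2 padded = 15 rows.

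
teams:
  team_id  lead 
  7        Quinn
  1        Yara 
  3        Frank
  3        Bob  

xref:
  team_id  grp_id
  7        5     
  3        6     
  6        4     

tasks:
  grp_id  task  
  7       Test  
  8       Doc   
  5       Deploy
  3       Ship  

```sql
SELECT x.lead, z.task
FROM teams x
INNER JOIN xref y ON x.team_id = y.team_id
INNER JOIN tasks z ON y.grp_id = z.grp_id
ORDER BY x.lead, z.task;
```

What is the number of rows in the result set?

1

Step 1 — x INNER JOIN y on team_id → 3 row(s).
Then INNER JOIN `tasks z` on grp_id: keep only rows whose y.grp_id appears in z.
Result: 1 row(s).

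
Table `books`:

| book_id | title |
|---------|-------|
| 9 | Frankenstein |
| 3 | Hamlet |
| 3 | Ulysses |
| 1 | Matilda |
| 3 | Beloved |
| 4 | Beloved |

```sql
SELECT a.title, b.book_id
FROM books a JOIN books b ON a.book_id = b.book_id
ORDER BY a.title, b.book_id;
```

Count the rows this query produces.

12

INNER JOIN keeps only pairs where the ON condition holds.
Matching on a.book_id = b.book_id.
- a (book_id=9) pairs with 1 row(s) of b.
- a (book_id=3) pairs with 3 row(s) of b.
- a (book_id=3) pairs with 3 row(s) of b.
- a (book_id=1) pairs with 1 row(s) of b.
- a (book_id=3) pairs with 3 row(s) of b.
- a (book_id=4) pairs with 1 row(s) of b.
Total: 12 rows.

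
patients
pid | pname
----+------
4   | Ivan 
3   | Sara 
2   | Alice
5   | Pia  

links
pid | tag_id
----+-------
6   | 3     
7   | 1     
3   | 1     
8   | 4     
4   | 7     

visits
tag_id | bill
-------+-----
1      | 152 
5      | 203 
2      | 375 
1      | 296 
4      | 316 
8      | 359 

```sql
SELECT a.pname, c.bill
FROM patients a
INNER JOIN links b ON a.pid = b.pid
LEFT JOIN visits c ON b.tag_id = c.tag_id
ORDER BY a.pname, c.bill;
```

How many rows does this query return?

Evaluate left to right. First `patients a INNER JOIN links b` on pid: 2 row(s).
Then LEFT JOIN `visits c` on tag_id: each of those 2 rows is kept; rows whose b.tag_id has no match in c get NULL for c's columns.
Result: 3 row(s).

3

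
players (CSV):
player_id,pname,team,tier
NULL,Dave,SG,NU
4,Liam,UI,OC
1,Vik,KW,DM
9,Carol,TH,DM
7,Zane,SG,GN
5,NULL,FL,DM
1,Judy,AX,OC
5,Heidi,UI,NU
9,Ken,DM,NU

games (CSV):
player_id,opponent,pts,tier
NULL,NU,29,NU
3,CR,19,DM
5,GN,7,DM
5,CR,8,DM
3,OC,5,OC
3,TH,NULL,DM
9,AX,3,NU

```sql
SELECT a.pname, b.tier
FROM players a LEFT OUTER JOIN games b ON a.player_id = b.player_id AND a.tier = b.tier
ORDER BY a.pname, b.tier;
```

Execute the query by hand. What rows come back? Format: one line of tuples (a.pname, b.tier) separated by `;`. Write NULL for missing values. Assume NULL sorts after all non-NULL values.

(Carol, NULL); (Dave, NULL); (Heidi, NULL); (Judy, NULL); (Ken, NU); (Liam, NULL); (Vik, NULL); (Zane, NULL); (NULL, DM); (NULL, DM)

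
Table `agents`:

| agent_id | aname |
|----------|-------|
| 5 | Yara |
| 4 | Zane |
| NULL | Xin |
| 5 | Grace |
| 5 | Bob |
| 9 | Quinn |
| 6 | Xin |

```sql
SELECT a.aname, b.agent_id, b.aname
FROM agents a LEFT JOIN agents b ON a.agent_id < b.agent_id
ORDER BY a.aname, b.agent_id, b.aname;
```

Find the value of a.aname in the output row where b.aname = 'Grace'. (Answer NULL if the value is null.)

LEFT JOIN keeps every row from `agents a`; unmatched rows get NULL for `agents b`'s columns.
Matching on a.agent_id < b.agent_id. A NULL in a compared column never satisfies the condition.
- a row (agent_id=5): matches 2 b row(s) → 2 output row(s).
- a row (agent_id=4): matches 5 b row(s) → 5 output row(s).
- a row (agent_id=NULL): no match → kept, b columns NULL.
- a row (agent_id=5): matches 2 b row(s) → 2 output row(s).
- a row (agent_id=5): matches 2 b row(s) → 2 output row(s).
- a row (agent_id=9): no match → kept, b columns NULL.
- a row (agent_id=6): matches 1 b row(s) → 1 output row(s).

Zane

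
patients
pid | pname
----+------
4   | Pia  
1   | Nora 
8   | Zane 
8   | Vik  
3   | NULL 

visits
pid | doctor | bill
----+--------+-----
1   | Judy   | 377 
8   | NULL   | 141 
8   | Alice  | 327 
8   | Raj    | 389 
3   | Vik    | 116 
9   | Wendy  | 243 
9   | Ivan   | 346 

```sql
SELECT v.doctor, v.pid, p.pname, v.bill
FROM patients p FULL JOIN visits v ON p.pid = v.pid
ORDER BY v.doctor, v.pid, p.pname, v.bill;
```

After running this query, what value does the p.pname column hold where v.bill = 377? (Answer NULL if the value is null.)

Nora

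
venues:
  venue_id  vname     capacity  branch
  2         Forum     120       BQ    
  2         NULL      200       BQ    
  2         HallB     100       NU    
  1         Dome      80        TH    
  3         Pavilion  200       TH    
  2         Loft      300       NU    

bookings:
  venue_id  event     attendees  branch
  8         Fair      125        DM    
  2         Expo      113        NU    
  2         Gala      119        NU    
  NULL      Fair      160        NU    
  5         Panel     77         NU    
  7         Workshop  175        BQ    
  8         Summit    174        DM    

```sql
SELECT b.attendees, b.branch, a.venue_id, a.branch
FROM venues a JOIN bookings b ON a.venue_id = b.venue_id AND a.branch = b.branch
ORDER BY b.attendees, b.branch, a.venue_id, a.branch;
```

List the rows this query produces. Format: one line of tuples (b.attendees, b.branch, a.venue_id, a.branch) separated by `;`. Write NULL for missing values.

INNER JOIN keeps only pairs where the ON condition holds.
Matching on a.venue_id = b.venue_id AND a.branch = b.branch. A NULL in a compared column never satisfies the condition.
Matched pairs: 4.

(113, NU, 2, NU); (113, NU, 2, NU); (119, NU, 2, NU); (119, NU, 2, NU)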